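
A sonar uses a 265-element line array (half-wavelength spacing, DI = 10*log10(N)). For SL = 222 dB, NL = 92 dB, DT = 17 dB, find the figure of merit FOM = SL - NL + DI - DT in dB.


Step 1: DI = 10*log10(265) = 24.23 dB
Step 2: FOM = SL - NL + DI - DT = 222 - 92 + 24.23 - 17 = 137.23

137.23 dB


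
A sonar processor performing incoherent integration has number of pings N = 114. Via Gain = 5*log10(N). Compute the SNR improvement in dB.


10.28 dB


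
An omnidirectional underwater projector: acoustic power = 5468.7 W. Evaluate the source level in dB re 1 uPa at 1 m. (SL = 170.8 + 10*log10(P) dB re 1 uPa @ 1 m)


SL = 170.8 + 10*log10(5468.7) = 170.8 + 37.38 = 208.18

208.18 dB


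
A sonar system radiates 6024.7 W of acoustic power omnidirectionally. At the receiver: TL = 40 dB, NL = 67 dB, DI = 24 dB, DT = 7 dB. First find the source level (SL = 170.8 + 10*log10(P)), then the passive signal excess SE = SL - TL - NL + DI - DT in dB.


Step 1: SL = 170.8 + 10*log10(6024.7) = 208.6 dB
Step 2: SE = SL - TL - NL + DI - DT = 208.6 - 40 - 67 + 24 - 7 = 118.6

118.6 dB


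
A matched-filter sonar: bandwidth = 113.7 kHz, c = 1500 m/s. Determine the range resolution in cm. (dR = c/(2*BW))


0.66 cm


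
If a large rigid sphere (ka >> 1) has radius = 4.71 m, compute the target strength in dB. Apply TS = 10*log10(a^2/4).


TS = 10*log10(4.71^2 / 4) = 10*log10(5.546025) = 7.44

7.44 dB


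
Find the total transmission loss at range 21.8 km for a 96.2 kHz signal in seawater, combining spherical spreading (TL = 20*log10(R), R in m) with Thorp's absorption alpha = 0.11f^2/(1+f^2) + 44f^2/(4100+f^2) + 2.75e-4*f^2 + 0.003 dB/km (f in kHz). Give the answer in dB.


809.42 dB


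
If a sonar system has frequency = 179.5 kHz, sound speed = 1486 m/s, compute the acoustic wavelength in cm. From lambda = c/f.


lambda = c/f = 1486 / 179500 = 0.0083 m = 0.83 cm

0.83 cm


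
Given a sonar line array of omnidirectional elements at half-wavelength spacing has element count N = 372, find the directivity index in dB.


DI = 10*log10(372) = 25.71

25.71 dB


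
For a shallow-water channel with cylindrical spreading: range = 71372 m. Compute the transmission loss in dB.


48.54 dB


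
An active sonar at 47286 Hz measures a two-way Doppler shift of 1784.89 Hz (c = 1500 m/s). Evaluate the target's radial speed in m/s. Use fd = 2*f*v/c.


From fd = 2*f*v/c, v = c*fd/(2*f) = 1500 * 1784.89 / (2*47286) = 28.31

28.31 m/s


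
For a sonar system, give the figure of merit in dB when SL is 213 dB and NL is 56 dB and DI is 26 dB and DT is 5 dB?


FOM = SL - NL + DI - DT = 213 - 56 + 26 - 5 = 178

178 dB


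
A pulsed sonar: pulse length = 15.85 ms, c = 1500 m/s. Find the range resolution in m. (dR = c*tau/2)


dR = c*tau/2 = 1500 * 15.85e-3 / 2 = 11.8875

11.8875 m


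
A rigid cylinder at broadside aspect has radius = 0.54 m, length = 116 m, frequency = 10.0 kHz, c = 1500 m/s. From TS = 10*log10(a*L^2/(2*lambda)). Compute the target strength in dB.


43.84 dB


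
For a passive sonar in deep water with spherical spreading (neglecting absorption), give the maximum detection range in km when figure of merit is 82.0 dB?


12.59 km


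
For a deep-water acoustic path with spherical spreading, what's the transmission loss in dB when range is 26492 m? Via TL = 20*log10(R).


TL = 20*log10(26492) = 88.46

88.46 dB


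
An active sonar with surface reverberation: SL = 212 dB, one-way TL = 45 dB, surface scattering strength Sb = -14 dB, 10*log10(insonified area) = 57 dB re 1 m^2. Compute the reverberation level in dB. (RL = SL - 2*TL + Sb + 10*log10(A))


RL = SL - 2*TL + Sb + 10*log10(A) = 212 - 2*45 + (-14) + 57 = 165

165 dB


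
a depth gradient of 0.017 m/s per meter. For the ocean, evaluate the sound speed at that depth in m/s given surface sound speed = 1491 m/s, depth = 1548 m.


c = 1491 + 0.017 * 1548 = 1517.316

1517.316 m/s


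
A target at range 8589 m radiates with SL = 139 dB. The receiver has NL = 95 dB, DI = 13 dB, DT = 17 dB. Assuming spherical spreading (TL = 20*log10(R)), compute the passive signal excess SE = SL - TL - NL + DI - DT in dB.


-38.68 dB


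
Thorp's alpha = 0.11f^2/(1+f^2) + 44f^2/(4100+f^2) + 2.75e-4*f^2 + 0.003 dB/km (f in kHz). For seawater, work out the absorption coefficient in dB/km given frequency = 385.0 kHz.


f^2 = 148225.0
alpha = 0.11*148225.0/(1+148225.0) + 44*148225.0/(4100+148225.0) + 2.75e-4*148225.0 + 0.003 = 83.691

83.691 dB/km


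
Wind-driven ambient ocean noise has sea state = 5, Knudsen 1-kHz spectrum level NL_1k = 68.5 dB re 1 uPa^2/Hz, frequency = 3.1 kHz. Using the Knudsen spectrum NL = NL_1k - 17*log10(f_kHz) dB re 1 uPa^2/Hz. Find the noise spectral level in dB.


NL = NL_1k - 17*log10(f_kHz) = 68.5 - 17*log10(3.1) = 68.5 - (8.35) = 60.15

60.15 dB


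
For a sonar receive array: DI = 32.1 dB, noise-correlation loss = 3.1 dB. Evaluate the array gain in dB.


29.0 dB


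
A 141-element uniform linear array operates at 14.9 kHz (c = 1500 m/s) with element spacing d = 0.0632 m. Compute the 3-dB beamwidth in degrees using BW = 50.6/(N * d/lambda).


Step 1: lambda = 1500/14900 = 0.10067 m
Step 2: d/lambda = 0.0632/0.10067 = 0.6278
Step 3: BW = 50.6/(N * d/lambda) = 50.6/(141 * 0.6278) = 0.57

0.57 deg


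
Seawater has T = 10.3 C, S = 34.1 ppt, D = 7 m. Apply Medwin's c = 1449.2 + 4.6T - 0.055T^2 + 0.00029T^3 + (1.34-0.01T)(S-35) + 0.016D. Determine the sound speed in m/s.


c = 1449.2 + 4.6*10.3 - 0.055*10.3^2 + 0.00029*10.3^3 + (1.34 - 0.01*10.3)*(34.1 - 35) + 0.016*7 = 1490.06

1490.06 m/s


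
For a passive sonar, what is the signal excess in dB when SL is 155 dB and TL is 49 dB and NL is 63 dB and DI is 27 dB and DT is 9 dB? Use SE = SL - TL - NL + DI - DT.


61 dB


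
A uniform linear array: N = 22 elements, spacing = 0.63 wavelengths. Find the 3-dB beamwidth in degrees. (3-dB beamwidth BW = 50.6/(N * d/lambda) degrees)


BW = 50.6 / (22 * 0.63) = 50.6 / 13.86 = 3.65

3.65 deg


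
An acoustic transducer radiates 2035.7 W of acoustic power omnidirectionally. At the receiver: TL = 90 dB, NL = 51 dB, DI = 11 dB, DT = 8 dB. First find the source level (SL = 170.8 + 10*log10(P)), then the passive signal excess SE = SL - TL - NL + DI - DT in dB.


Step 1: SL = 170.8 + 10*log10(2035.7) = 203.89 dB
Step 2: SE = SL - TL - NL + DI - DT = 203.89 - 90 - 51 + 11 - 8 = 65.89

65.89 dB


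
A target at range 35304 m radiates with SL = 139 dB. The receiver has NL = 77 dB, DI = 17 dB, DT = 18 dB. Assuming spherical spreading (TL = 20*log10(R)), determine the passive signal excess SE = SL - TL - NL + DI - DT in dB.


Step 1: TL = 20*log10(35304) = 90.96 dB
Step 2: SE = 139 - 90.96 - 77 + 17 - 18 = -29.96

-29.96 dB


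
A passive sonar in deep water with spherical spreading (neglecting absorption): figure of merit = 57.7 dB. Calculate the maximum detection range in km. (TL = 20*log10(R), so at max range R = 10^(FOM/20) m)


0.77 km


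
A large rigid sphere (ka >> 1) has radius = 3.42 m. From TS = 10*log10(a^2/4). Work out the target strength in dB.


TS = 10*log10(3.42^2 / 4) = 10*log10(2.9241) = 4.66

4.66 dB


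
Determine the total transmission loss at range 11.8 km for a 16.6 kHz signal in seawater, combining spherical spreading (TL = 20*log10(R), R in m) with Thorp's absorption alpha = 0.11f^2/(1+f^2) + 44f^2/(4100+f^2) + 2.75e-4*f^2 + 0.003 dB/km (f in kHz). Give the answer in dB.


Step 1 (Thorp): alpha = 0.11*275.56/(1+275.56) + 44*275.56/(4100+275.56) + 2.75e-4*275.56 + 0.003 = 2.9594 dB/km
Step 2: TL_spread = 20*log10(11800) = 81.44 dB
Step 3: TL_abs = alpha*R = 2.9594 * 11.8 = 34.92 dB
Step 4: TL_total = 81.44 + 34.92 = 116.36

116.36 dB


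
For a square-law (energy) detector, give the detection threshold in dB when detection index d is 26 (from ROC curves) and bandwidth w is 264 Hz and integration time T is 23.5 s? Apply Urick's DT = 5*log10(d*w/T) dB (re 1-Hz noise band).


12.33 dB


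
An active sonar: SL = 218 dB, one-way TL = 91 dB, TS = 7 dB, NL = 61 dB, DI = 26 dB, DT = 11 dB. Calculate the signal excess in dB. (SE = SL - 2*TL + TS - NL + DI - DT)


SE = SL - 2*TL + TS - NL + DI - DT = 218 - 2*91 + (7) - 61 + 26 - 11 = -3

-3 dB


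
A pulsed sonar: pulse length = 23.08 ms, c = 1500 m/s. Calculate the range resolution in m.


17.31 m


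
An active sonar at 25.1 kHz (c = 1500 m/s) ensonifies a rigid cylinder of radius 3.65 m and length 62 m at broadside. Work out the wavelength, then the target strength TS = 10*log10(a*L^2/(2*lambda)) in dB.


Step 1: lambda = c/f = 1500/25100 = 0.05976 m
Step 2: TS = 10*log10(a*L^2/(2*lambda)) = 10*log10(3.65*62^2/(2*0.05976)) = 50.7

50.7 dB


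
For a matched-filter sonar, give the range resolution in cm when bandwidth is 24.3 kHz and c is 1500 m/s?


dR = c/(2*BW) = 1500 / (2 * 24.3e3) = 0.0309 m = 3.09 cm

3.09 cm


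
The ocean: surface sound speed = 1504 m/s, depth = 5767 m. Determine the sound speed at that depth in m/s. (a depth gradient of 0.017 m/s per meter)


c = 1504 + 0.017 * 5767 = 1602.039

1602.039 m/s


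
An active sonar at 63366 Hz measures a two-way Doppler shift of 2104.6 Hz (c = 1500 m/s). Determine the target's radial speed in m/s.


From fd = 2*f*v/c, v = c*fd/(2*f) = 1500 * 2104.6 / (2*63366) = 24.91

24.91 m/s


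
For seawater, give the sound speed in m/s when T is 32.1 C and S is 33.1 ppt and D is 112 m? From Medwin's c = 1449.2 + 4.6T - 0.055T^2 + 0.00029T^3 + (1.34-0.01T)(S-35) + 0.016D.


c = 1449.2 + 4.6*32.1 - 0.055*32.1^2 + 0.00029*32.1^3 + (1.34 - 0.01*32.1)*(33.1 - 35) + 0.016*112 = 1549.64

1549.64 m/s


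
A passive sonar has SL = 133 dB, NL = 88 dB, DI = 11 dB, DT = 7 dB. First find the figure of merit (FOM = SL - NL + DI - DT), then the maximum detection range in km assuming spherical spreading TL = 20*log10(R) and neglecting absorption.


Step 1: FOM = SL - NL + DI - DT = 133 - 88 + 11 - 7 = 49 dB
Step 2: at max range FOM = TL = 20*log10(R), so R = 10^(49/20) = 281.84 m = 0.28 km

0.28 km


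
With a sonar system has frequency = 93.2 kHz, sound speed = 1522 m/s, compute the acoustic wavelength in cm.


lambda = c/f = 1522 / 93200 = 0.0163 m = 1.63 cm

1.63 cm


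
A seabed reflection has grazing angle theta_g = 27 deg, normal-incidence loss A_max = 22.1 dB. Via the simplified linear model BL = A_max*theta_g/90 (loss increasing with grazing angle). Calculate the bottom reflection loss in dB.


BL = A_max * theta_g / 90 = 22.1 * 27 / 90 = 6.63

6.63 dB


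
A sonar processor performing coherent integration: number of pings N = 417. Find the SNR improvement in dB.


Gain = 10*log10(417) = 26.2

26.2 dB


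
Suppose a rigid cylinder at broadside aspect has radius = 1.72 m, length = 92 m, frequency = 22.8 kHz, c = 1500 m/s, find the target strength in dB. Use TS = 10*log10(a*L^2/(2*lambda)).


lambda = 1500/22800 = 0.06579 m
TS = 10*log10(1.72*92^2/(2*0.06579)) = 50.44

50.44 dB


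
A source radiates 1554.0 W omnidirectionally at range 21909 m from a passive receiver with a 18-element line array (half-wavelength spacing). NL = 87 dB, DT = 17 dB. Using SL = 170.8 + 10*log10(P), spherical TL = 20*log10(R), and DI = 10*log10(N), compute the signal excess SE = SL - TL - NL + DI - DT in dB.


Step 1: SL = 170.8 + 10*log10(1554.0) = 202.71 dB
Step 2: TL = 20*log10(21909) = 86.81 dB
Step 3: DI = 10*log10(18) = 12.55 dB
Step 4: SE = SL - TL - NL + DI - DT = 202.71 - 86.81 - 87 + 12.55 - 17 = 24.45

24.45 dB


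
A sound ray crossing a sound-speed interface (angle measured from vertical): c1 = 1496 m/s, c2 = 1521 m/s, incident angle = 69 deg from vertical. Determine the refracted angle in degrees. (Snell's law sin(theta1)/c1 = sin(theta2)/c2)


sin(theta2) = (c2/c1)*sin(theta1) = (1521/1496)*sin(69 deg) = 0.94918
theta2 = arcsin(0.94918) = 71.66

71.66 deg


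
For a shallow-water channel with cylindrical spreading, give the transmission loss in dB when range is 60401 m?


TL = 10*log10(60401) = 47.81

47.81 dB


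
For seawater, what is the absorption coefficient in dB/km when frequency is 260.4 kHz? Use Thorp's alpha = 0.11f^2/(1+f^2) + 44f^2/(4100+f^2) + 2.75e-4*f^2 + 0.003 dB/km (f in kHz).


60.251 dB/km


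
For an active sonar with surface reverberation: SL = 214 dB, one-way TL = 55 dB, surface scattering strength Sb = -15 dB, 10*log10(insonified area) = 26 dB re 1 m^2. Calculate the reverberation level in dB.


RL = SL - 2*TL + Sb + 10*log10(A) = 214 - 2*55 + (-15) + 26 = 115

115 dB


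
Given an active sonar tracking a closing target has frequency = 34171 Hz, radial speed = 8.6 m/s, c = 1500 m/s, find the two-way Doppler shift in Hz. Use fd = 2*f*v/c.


fd = 2*f*v/c = 2 * 34171 * 8.6 / 1500 = 391.83

391.83 Hz


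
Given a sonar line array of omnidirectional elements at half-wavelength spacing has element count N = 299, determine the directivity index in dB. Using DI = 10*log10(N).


DI = 10*log10(299) = 24.76

24.76 dB


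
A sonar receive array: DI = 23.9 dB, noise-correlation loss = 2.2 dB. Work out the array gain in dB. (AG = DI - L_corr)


AG = DI - L_corr = 23.9 - 2.2 = 21.7

21.7 dB


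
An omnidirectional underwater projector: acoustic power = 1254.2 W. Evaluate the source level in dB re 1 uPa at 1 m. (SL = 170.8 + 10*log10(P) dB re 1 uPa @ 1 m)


SL = 170.8 + 10*log10(1254.2) = 170.8 + 30.98 = 201.78

201.78 dB


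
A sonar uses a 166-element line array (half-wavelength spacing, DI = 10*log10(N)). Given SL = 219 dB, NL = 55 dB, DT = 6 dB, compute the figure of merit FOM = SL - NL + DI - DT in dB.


Step 1: DI = 10*log10(166) = 22.2 dB
Step 2: FOM = SL - NL + DI - DT = 219 - 55 + 22.2 - 6 = 180.2

180.2 dB


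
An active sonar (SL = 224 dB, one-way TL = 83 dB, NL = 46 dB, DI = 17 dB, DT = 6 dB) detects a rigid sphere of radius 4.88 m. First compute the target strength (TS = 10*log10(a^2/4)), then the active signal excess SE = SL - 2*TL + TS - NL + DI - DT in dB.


Step 1: TS = 10*log10(4.88^2/4) = 7.75 dB
Step 2: SE = SL - 2*TL + TS - NL + DI - DT = 224 - 2*83 + (7.75) - 46 + 17 - 6 = 30.75

30.75 dB


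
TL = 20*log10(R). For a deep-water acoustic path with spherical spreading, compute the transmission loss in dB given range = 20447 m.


TL = 20*log10(20447) = 86.21

86.21 dB


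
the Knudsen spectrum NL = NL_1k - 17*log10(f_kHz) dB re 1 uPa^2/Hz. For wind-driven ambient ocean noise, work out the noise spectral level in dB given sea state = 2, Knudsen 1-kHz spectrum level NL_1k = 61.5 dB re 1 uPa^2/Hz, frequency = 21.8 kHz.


38.75 dB


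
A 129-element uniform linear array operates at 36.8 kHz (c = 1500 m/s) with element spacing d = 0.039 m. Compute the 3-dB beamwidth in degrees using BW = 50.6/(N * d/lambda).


0.41 deg


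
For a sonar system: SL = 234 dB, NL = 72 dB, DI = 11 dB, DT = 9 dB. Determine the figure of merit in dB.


FOM = SL - NL + DI - DT = 234 - 72 + 11 - 9 = 164

164 dB


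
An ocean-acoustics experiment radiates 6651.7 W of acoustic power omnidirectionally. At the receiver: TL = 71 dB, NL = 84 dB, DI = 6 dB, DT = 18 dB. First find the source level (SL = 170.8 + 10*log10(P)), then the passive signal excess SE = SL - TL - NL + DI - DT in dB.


Step 1: SL = 170.8 + 10*log10(6651.7) = 209.03 dB
Step 2: SE = SL - TL - NL + DI - DT = 209.03 - 71 - 84 + 6 - 18 = 42.03

42.03 dB


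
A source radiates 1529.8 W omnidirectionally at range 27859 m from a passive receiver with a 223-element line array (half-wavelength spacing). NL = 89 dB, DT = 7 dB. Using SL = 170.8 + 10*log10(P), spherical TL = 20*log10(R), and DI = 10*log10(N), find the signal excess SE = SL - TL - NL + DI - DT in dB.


Step 1: SL = 170.8 + 10*log10(1529.8) = 202.65 dB
Step 2: TL = 20*log10(27859) = 88.9 dB
Step 3: DI = 10*log10(223) = 23.48 dB
Step 4: SE = SL - TL - NL + DI - DT = 202.65 - 88.9 - 89 + 23.48 - 7 = 41.23

41.23 dB


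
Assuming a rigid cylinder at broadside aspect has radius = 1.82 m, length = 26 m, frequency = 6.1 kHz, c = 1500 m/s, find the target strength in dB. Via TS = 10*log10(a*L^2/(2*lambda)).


lambda = 1500/6100 = 0.2459 m
TS = 10*log10(1.82*26^2/(2*0.2459)) = 33.98

33.98 dB


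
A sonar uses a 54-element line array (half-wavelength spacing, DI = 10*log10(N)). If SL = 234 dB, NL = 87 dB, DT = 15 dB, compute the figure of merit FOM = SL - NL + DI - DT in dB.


Step 1: DI = 10*log10(54) = 17.32 dB
Step 2: FOM = SL - NL + DI - DT = 234 - 87 + 17.32 - 15 = 149.32

149.32 dB


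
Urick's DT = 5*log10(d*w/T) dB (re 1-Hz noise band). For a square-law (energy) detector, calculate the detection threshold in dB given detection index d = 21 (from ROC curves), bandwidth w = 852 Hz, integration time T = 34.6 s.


13.57 dB


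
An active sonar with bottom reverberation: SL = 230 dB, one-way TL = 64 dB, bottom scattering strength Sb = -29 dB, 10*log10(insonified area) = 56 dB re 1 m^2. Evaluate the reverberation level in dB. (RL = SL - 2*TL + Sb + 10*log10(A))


129 dB


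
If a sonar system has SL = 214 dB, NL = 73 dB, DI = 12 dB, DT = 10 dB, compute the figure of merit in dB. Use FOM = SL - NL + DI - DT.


FOM = SL - NL + DI - DT = 214 - 73 + 12 - 10 = 143

143 dB


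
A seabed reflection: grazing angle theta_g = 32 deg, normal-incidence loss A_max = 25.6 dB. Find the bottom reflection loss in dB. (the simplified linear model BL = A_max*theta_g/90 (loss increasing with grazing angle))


9.1 dB


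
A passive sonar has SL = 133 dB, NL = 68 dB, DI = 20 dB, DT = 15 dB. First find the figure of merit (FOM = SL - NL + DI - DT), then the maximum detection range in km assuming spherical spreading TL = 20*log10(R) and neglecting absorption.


Step 1: FOM = SL - NL + DI - DT = 133 - 68 + 20 - 15 = 70 dB
Step 2: at max range FOM = TL = 20*log10(R), so R = 10^(70/20) = 3162.28 m = 3.16 km

3.16 km


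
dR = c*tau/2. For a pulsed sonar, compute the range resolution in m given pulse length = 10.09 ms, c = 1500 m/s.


dR = c*tau/2 = 1500 * 10.09e-3 / 2 = 7.5675

7.5675 m


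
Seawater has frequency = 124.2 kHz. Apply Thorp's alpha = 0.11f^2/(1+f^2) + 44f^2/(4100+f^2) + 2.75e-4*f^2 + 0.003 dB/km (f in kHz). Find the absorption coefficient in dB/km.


39.116 dB/km


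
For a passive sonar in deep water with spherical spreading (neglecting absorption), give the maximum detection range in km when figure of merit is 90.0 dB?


At max range FOM = TL, so 20*log10(R) = 90.0
R = 10^(90.0/20) = 31622.78 m = 31.62 km

31.62 km


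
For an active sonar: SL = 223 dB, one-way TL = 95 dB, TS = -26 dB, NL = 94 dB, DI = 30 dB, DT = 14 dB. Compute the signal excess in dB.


SE = SL - 2*TL + TS - NL + DI - DT = 223 - 2*95 + (-26) - 94 + 30 - 14 = -71

-71 dB


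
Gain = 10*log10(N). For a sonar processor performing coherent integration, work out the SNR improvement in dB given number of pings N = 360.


25.56 dB


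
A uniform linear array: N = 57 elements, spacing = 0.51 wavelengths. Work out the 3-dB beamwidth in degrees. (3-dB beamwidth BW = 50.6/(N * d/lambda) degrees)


BW = 50.6 / (57 * 0.51) = 50.6 / 29.07 = 1.74

1.74 deg


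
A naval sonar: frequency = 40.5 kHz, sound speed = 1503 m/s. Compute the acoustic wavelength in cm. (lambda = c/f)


3.71 cm


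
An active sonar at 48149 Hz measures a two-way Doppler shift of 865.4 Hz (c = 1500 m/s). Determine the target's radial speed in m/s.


From fd = 2*f*v/c, v = c*fd/(2*f) = 1500 * 865.4 / (2*48149) = 13.48

13.48 m/s


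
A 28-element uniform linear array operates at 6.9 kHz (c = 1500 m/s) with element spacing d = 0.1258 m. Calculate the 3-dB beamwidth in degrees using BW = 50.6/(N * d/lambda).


Step 1: lambda = 1500/6900 = 0.21739 m
Step 2: d/lambda = 0.1258/0.21739 = 0.5787
Step 3: BW = 50.6/(N * d/lambda) = 50.6/(28 * 0.5787) = 3.12

3.12 deg


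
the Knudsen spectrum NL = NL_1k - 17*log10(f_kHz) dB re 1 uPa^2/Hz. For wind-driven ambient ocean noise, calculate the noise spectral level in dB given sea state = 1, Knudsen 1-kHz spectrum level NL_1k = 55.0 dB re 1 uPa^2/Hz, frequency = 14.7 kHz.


35.16 dB


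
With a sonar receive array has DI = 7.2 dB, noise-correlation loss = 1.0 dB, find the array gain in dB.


6.2 dB


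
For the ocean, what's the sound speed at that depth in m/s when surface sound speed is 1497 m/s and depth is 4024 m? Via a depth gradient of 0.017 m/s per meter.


1565.408 m/s


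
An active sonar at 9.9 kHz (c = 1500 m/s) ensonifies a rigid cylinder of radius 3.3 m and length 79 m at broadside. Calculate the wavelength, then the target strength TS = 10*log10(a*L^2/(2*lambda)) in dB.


Step 1: lambda = c/f = 1500/9900 = 0.15152 m
Step 2: TS = 10*log10(a*L^2/(2*lambda)) = 10*log10(3.3*79^2/(2*0.15152)) = 48.32

48.32 dB


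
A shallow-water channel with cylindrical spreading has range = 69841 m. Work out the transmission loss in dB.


48.44 dB


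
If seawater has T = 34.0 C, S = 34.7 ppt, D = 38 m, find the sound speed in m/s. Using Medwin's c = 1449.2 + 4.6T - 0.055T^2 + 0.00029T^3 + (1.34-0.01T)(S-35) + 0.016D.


c = 1449.2 + 4.6*34.0 - 0.055*34.0^2 + 0.00029*34.0^3 + (1.34 - 0.01*34.0)*(34.7 - 35) + 0.016*38 = 1553.73

1553.73 m/s


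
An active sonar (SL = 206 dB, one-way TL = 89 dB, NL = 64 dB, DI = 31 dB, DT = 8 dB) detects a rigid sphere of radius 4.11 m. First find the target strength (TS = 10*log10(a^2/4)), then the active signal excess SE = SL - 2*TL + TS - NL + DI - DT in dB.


Step 1: TS = 10*log10(4.11^2/4) = 6.26 dB
Step 2: SE = SL - 2*TL + TS - NL + DI - DT = 206 - 2*89 + (6.26) - 64 + 31 - 8 = -6.74

-6.74 dB


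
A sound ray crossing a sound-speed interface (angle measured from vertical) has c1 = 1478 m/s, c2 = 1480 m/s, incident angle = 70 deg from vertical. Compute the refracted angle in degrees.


70.21 deg


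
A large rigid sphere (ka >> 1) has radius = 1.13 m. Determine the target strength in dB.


-4.96 dB


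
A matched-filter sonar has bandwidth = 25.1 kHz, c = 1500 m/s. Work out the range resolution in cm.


dR = c/(2*BW) = 1500 / (2 * 25.1e3) = 0.0299 m = 2.99 cm

2.99 cm


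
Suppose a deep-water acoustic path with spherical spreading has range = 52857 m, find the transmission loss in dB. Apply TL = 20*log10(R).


TL = 20*log10(52857) = 94.46

94.46 dB


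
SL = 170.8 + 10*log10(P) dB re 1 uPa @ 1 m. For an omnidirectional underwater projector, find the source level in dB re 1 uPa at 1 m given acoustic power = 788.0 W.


SL = 170.8 + 10*log10(788.0) = 170.8 + 28.97 = 199.77

199.77 dB


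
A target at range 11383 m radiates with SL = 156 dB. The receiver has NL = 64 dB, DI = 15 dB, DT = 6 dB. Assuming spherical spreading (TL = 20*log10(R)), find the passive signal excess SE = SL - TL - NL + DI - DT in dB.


Step 1: TL = 20*log10(11383) = 81.13 dB
Step 2: SE = 156 - 81.13 - 64 + 15 - 6 = 19.87

19.87 dB


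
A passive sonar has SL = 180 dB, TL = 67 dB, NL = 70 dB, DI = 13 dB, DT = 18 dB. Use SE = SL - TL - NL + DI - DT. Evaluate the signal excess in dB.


SE = SL - TL - NL + DI - DT = 180 - 67 - 70 + 13 - 18 = 38

38 dB


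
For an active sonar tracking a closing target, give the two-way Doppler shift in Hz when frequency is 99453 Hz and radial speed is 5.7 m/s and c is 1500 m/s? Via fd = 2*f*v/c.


fd = 2*f*v/c = 2 * 99453 * 5.7 / 1500 = 755.84

755.84 Hz


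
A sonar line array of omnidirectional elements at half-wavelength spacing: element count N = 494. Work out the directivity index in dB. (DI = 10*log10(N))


26.94 dB


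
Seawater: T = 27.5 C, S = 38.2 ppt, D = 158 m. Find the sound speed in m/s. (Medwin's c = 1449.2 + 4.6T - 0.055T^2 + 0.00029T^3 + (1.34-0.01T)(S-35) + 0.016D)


c = 1449.2 + 4.6*27.5 - 0.055*27.5^2 + 0.00029*27.5^3 + (1.34 - 0.01*27.5)*(38.2 - 35) + 0.016*158 = 1546.07

1546.07 m/s


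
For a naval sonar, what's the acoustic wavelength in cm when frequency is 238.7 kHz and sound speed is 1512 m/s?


lambda = c/f = 1512 / 238700 = 0.0063 m = 0.63 cm

0.63 cm


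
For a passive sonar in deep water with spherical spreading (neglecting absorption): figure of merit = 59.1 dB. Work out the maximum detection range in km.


At max range FOM = TL, so 20*log10(R) = 59.1
R = 10^(59.1/20) = 901.57 m = 0.9 km

0.9 km


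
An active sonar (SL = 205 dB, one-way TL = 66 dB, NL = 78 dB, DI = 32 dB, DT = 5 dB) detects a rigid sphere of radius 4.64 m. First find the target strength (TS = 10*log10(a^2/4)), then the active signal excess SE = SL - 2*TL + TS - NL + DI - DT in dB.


Step 1: TS = 10*log10(4.64^2/4) = 7.31 dB
Step 2: SE = SL - 2*TL + TS - NL + DI - DT = 205 - 2*66 + (7.31) - 78 + 32 - 5 = 29.31

29.31 dB


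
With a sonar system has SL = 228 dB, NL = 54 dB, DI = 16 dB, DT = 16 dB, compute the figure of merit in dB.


174 dB


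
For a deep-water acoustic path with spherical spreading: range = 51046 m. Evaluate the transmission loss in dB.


TL = 20*log10(51046) = 94.16

94.16 dB


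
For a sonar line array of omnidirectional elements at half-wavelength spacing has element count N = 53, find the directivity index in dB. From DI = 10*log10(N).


DI = 10*log10(53) = 17.24

17.24 dB


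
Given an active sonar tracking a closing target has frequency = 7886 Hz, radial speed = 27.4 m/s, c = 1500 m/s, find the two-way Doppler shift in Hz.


fd = 2*f*v/c = 2 * 7886 * 27.4 / 1500 = 288.1

288.1 Hz


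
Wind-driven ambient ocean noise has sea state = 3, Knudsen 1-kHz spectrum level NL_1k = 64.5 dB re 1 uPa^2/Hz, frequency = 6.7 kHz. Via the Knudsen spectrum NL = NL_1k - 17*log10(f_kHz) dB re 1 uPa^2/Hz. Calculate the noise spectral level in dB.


NL = NL_1k - 17*log10(f_kHz) = 64.5 - 17*log10(6.7) = 64.5 - (14.04) = 50.46

50.46 dB


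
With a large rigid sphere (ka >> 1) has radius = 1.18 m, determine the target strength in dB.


-4.58 dB


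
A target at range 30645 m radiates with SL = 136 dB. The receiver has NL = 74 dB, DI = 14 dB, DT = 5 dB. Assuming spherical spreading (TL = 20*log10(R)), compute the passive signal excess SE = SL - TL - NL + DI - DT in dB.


Step 1: TL = 20*log10(30645) = 89.73 dB
Step 2: SE = 136 - 89.73 - 74 + 14 - 5 = -18.73

-18.73 dB


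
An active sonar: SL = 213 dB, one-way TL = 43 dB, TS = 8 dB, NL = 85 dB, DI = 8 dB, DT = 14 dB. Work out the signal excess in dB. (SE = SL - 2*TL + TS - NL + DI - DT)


44 dB


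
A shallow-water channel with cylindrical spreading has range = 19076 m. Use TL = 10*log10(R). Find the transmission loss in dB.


42.8 dB


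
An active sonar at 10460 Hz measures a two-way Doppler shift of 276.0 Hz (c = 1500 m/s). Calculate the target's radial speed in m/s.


19.79 m/s


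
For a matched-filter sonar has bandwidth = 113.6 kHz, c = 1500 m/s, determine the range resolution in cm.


dR = c/(2*BW) = 1500 / (2 * 113.6e3) = 0.0066 m = 0.66 cm

0.66 cm


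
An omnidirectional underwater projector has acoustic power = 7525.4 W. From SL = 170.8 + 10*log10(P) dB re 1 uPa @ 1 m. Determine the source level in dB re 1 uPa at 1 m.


209.57 dB


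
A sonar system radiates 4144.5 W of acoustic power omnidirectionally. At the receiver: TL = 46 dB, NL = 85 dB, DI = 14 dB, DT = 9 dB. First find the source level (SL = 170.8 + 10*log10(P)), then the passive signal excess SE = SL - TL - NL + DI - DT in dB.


Step 1: SL = 170.8 + 10*log10(4144.5) = 206.97 dB
Step 2: SE = SL - TL - NL + DI - DT = 206.97 - 46 - 85 + 14 - 9 = 80.97

80.97 dB


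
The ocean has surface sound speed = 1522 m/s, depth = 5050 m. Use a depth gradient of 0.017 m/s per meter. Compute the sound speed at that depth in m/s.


c = 1522 + 0.017 * 5050 = 1607.85

1607.85 m/s


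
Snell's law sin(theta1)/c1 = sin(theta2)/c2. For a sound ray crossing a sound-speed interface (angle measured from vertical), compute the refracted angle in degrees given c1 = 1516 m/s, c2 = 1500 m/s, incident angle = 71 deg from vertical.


sin(theta2) = (c2/c1)*sin(theta1) = (1500/1516)*sin(71 deg) = 0.93554
theta2 = arcsin(0.93554) = 69.32

69.32 deg


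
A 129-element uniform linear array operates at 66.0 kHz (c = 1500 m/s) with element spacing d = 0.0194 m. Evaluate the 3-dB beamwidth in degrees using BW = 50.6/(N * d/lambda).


0.46 deg


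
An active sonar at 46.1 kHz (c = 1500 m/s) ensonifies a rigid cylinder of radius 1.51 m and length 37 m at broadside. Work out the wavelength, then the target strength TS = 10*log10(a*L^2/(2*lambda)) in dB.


Step 1: lambda = c/f = 1500/46100 = 0.03254 m
Step 2: TS = 10*log10(a*L^2/(2*lambda)) = 10*log10(1.51*37^2/(2*0.03254)) = 45.02

45.02 dB


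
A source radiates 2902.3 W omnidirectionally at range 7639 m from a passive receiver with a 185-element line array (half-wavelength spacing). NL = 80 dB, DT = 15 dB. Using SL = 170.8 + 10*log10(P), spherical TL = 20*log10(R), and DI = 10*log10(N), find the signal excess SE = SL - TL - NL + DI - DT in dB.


Step 1: SL = 170.8 + 10*log10(2902.3) = 205.43 dB
Step 2: TL = 20*log10(7639) = 77.66 dB
Step 3: DI = 10*log10(185) = 22.67 dB
Step 4: SE = SL - TL - NL + DI - DT = 205.43 - 77.66 - 80 + 22.67 - 15 = 55.44

55.44 dB


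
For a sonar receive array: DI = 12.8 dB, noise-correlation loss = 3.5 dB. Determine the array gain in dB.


AG = DI - L_corr = 12.8 - 3.5 = 9.3

9.3 dB


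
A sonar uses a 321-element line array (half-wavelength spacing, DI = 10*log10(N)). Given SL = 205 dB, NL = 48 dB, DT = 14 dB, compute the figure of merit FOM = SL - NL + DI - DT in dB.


Step 1: DI = 10*log10(321) = 25.07 dB
Step 2: FOM = SL - NL + DI - DT = 205 - 48 + 25.07 - 14 = 168.07

168.07 dB


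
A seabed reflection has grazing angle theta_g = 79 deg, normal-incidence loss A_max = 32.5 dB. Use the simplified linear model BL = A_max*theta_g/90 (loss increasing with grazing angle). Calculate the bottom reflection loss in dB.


BL = A_max * theta_g / 90 = 32.5 * 79 / 90 = 28.53

28.53 dB


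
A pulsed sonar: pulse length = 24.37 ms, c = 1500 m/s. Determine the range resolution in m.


dR = c*tau/2 = 1500 * 24.37e-3 / 2 = 18.2775

18.2775 m


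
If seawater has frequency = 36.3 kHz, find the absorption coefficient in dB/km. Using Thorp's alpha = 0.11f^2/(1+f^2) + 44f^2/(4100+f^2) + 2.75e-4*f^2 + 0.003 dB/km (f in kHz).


f^2 = 1317.69
alpha = 0.11*1317.69/(1+1317.69) + 44*1317.69/(4100+1317.69) + 2.75e-4*1317.69 + 0.003 = 11.177

11.177 dB/km


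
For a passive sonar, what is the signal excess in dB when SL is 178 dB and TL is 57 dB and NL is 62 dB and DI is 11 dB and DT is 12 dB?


58 dB


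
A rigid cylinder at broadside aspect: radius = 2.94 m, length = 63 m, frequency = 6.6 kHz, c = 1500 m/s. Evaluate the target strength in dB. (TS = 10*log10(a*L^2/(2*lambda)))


lambda = 1500/6600 = 0.22727 m
TS = 10*log10(2.94*63^2/(2*0.22727)) = 44.09

44.09 dB


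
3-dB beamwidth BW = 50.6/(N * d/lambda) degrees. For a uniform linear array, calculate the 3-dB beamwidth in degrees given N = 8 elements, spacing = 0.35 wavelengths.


BW = 50.6 / (8 * 0.35) = 50.6 / 2.8 = 18.07

18.07 deg


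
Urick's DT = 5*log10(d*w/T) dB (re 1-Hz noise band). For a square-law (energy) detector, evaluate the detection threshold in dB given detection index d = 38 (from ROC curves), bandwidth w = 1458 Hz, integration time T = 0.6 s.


DT = 5*log10(d*w/T) = 5*log10(38 * 1458 / 0.6) = 5*log10(92340.0) = 24.83

24.83 dB


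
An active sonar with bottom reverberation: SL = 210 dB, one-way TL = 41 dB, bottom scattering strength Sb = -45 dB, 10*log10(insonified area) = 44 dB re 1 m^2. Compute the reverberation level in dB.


127 dB


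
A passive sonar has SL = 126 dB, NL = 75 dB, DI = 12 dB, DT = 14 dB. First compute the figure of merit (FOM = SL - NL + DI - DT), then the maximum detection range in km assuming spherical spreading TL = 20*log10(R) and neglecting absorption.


Step 1: FOM = SL - NL + DI - DT = 126 - 75 + 12 - 14 = 49 dB
Step 2: at max range FOM = TL = 20*log10(R), so R = 10^(49/20) = 281.84 m = 0.28 km

0.28 km


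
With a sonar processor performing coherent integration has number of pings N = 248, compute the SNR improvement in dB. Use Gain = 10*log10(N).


Gain = 10*log10(248) = 23.94

23.94 dB


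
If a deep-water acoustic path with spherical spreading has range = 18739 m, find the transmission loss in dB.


TL = 20*log10(18739) = 85.45

85.45 dB


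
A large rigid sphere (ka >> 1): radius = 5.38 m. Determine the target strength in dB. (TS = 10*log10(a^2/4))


TS = 10*log10(5.38^2 / 4) = 10*log10(7.2361) = 8.6

8.6 dB


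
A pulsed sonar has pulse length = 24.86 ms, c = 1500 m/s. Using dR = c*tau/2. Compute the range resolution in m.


18.645 m


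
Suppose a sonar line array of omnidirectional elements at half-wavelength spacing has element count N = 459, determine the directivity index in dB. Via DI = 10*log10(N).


DI = 10*log10(459) = 26.62

26.62 dB


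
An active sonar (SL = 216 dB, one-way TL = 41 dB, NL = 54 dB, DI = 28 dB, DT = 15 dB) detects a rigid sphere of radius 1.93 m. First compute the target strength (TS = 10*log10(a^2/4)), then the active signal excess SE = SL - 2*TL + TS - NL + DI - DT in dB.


Step 1: TS = 10*log10(1.93^2/4) = -0.31 dB
Step 2: SE = SL - 2*TL + TS - NL + DI - DT = 216 - 2*41 + (-0.31) - 54 + 28 - 15 = 92.69

92.69 dB


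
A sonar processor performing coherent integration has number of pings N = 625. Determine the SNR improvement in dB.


Gain = 10*log10(625) = 27.96

27.96 dB


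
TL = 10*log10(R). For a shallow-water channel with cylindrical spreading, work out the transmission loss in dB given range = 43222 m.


TL = 10*log10(43222) = 46.36

46.36 dB


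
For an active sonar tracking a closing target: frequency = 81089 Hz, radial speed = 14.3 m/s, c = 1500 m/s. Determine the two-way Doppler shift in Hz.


1546.1 Hz


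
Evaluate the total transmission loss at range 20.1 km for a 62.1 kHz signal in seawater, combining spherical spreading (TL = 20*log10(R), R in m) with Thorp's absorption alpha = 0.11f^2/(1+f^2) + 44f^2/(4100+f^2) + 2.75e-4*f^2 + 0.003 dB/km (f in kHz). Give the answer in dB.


Step 1 (Thorp): alpha = 0.11*3856.41/(1+3856.41) + 44*3856.41/(4100+3856.41) + 2.75e-4*3856.41 + 0.003 = 22.4999 dB/km
Step 2: TL_spread = 20*log10(20100) = 86.06 dB
Step 3: TL_abs = alpha*R = 22.4999 * 20.1 = 452.25 dB
Step 4: TL_total = 86.06 + 452.25 = 538.31

538.31 dB


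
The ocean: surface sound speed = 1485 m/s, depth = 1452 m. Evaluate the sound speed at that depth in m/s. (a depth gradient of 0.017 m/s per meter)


c = 1485 + 0.017 * 1452 = 1509.684

1509.684 m/s


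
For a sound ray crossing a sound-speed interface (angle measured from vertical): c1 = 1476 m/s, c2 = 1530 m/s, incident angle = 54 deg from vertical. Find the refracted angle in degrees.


sin(theta2) = (c2/c1)*sin(theta1) = (1530/1476)*sin(54 deg) = 0.83862
theta2 = arcsin(0.83862) = 56.99

56.99 deg


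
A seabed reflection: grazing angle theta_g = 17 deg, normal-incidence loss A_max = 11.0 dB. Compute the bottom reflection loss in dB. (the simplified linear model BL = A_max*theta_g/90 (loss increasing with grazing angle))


BL = A_max * theta_g / 90 = 11.0 * 17 / 90 = 2.08

2.08 dB


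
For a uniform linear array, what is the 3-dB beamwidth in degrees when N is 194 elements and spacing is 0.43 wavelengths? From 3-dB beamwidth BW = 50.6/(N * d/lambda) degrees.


BW = 50.6 / (194 * 0.43) = 50.6 / 83.42 = 0.61

0.61 deg


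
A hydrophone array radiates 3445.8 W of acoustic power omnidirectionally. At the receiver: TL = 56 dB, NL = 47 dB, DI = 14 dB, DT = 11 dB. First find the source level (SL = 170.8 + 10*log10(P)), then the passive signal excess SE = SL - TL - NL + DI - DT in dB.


Step 1: SL = 170.8 + 10*log10(3445.8) = 206.17 dB
Step 2: SE = SL - TL - NL + DI - DT = 206.17 - 56 - 47 + 14 - 11 = 106.17

106.17 dB


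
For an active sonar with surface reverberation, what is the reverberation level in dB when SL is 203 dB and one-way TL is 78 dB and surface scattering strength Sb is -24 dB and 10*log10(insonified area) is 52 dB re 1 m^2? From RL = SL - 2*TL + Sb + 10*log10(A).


RL = SL - 2*TL + Sb + 10*log10(A) = 203 - 2*78 + (-24) + 52 = 75

75 dB


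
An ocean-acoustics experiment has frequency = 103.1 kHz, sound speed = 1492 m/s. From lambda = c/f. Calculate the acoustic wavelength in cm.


lambda = c/f = 1492 / 103100 = 0.0145 m = 1.45 cm

1.45 cm


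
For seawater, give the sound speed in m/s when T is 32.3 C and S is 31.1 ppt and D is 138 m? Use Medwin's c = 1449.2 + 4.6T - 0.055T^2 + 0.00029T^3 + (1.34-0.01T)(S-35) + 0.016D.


c = 1449.2 + 4.6*32.3 - 0.055*32.3^2 + 0.00029*32.3^3 + (1.34 - 0.01*32.3)*(31.1 - 35) + 0.016*138 = 1548.41

1548.41 m/s


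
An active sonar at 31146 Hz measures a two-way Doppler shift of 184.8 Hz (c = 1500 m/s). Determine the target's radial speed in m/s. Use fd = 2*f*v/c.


From fd = 2*f*v/c, v = c*fd/(2*f) = 1500 * 184.8 / (2*31146) = 4.45

4.45 m/s


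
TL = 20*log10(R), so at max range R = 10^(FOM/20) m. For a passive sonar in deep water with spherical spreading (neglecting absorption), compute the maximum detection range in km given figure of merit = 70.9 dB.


3.51 km


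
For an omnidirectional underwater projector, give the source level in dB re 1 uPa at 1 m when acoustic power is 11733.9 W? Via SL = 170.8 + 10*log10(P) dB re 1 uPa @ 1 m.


SL = 170.8 + 10*log10(11733.9) = 170.8 + 40.69 = 211.49

211.49 dB


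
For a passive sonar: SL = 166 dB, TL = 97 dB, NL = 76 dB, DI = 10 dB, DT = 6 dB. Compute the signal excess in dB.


SE = SL - TL - NL + DI - DT = 166 - 97 - 76 + 10 - 6 = -3

-3 dB


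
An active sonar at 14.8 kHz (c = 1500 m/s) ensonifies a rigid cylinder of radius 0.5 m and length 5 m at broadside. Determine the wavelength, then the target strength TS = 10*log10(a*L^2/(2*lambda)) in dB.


Step 1: lambda = c/f = 1500/14800 = 0.10135 m
Step 2: TS = 10*log10(a*L^2/(2*lambda)) = 10*log10(0.5*5^2/(2*0.10135)) = 17.9

17.9 dB


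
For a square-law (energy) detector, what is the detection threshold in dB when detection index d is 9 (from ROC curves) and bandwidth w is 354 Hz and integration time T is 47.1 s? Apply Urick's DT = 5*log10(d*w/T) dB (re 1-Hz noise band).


9.15 dB


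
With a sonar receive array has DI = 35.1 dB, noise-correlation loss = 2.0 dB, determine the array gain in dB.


AG = DI - L_corr = 35.1 - 2.0 = 33.1

33.1 dB


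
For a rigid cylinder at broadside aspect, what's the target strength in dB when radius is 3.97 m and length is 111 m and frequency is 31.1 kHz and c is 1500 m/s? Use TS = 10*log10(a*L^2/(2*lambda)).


57.05 dB


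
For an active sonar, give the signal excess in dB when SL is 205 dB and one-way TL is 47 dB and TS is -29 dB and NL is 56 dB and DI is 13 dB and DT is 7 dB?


SE = SL - 2*TL + TS - NL + DI - DT = 205 - 2*47 + (-29) - 56 + 13 - 7 = 32

32 dB


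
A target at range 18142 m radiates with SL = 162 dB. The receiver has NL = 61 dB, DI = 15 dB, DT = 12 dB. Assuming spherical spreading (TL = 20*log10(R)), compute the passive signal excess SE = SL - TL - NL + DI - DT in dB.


Step 1: TL = 20*log10(18142) = 85.17 dB
Step 2: SE = 162 - 85.17 - 61 + 15 - 12 = 18.83

18.83 dB


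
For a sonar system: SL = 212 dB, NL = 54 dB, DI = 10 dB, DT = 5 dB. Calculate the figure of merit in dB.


FOM = SL - NL + DI - DT = 212 - 54 + 10 - 5 = 163

163 dB


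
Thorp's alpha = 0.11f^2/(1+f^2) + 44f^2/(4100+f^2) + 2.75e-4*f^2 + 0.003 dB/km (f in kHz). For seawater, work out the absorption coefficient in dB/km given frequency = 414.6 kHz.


f^2 = 171893.16
alpha = 0.11*171893.16/(1+171893.16) + 44*171893.16/(4100+171893.16) + 2.75e-4*171893.16 + 0.003 = 90.359

90.359 dB/km


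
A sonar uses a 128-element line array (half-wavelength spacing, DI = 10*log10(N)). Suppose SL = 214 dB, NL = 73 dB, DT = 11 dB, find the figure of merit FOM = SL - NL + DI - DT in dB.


151.07 dB
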